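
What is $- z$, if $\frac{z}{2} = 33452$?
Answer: $-66904$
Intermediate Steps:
$z = 66904$ ($z = 2 \cdot 33452 = 66904$)
$- z = \left(-1\right) 66904 = -66904$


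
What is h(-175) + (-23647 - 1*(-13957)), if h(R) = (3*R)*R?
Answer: 82185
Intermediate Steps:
h(R) = 3*R²
h(-175) + (-23647 - 1*(-13957)) = 3*(-175)² + (-23647 - 1*(-13957)) = 3*30625 + (-23647 + 13957) = 91875 - 9690 = 82185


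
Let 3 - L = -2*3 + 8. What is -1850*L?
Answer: -1850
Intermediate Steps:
L = 1 (L = 3 - (-2*3 + 8) = 3 - (-6 + 8) = 3 - 1*2 = 3 - 2 = 1)
-1850*L = -1850*1 = -1850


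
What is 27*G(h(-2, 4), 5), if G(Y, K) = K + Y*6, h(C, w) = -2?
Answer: -189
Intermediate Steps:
G(Y, K) = K + 6*Y
27*G(h(-2, 4), 5) = 27*(5 + 6*(-2)) = 27*(5 - 12) = 27*(-7) = -189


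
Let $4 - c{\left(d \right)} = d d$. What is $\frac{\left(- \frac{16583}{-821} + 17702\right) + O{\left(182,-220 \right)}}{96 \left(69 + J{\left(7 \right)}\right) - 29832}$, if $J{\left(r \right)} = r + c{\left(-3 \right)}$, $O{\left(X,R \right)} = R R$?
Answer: $- \frac{54286325}{18896136} \approx -2.8729$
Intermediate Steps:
$c{\left(d \right)} = 4 - d^{2}$ ($c{\left(d \right)} = 4 - d d = 4 - d^{2}$)
$O{\left(X,R \right)} = R^{2}$
$J{\left(r \right)} = -5 + r$ ($J{\left(r \right)} = r + \left(4 - \left(-3\right)^{2}\right) = r + \left(4 - 9\right) = r - 5 = -5 + r$)
$\frac{\left(- \frac{16583}{-821} + 17702\right) + O{\left(182,-220 \right)}}{96 \left(69 + J{\left(7 \right)}\right) - 29832} = \frac{\left(- \frac{16583}{-821} + 17702\right) + \left(-220\right)^{2}}{96 \left(69 + \left(-5 + 7\right)\right) - 29832} = \frac{\left(\left(-16583\right) \left(- \frac{1}{821}\right) + 17702\right) + 48400}{96 \left(69 + 2\right) - 29832} = \frac{\left(\frac{16583}{821} + 17702\right) + 48400}{96 \cdot 71 - 29832} = \frac{\frac{14549925}{821} + 48400}{6816 - 29832} = \frac{54286325}{821 \left(-23016\right)} = \frac{54286325}{821} \left(- \frac{1}{23016}\right) = - \frac{54286325}{18896136}$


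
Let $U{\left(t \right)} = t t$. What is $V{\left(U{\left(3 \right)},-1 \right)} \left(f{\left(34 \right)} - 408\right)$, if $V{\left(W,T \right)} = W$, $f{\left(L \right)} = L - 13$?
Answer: $-3483$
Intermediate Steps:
$U{\left(t \right)} = t^{2}$
$f{\left(L \right)} = -13 + L$
$V{\left(U{\left(3 \right)},-1 \right)} \left(f{\left(34 \right)} - 408\right) = 3^{2} \left(\left(-13 + 34\right) - 408\right) = 9 \left(21 - 408\right) = 9 \left(-387\right) = -3483$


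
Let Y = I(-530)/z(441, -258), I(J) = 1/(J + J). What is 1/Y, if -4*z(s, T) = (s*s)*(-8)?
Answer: -412299720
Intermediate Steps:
I(J) = 1/(2*J)
z(s, T) = 2*s² (z(s, T) = -s*s*(-8)/4 = -s²*(-8)/4 = -(-2)*s² = 2*s²)
Y = -1/412299720 (Y = ((½)/(-530))/((2*441²)) = ((½)*(-1/530))/((2*194481)) = -1/1060/388962 = -1/1060*1/388962 = -1/412299720 ≈ -2.4254e-9)
1/Y = 1/(-1/412299720) = -412299720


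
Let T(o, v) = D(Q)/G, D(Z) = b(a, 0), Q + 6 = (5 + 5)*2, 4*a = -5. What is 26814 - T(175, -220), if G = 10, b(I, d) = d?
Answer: 26814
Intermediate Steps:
a = -5/4 (a = (¼)*(-5) = -5/4 ≈ -1.2500)
Q = 14 (Q = -6 + (5 + 5)*2 = -6 + 10*2 = -6 + 20 = 14)
D(Z) = 0
T(o, v) = 0 (T(o, v) = 0/10 = 0*(⅒) = 0)
26814 - T(175, -220) = 26814 - 1*0 = 26814 + 0 = 26814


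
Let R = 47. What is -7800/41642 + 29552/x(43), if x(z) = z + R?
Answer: 307475596/936945 ≈ 328.17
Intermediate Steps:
x(z) = 47 + z (x(z) = z + 47 = 47 + z)
-7800/41642 + 29552/x(43) = -7800/41642 + 29552/(47 + 43) = -7800*1/41642 + 29552/90 = -3900/20821 + 29552*(1/90) = -3900/20821 + 14776/45 = 307475596/936945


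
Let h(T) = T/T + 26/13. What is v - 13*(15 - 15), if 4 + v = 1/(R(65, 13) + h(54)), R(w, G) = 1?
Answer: -15/4 ≈ -3.7500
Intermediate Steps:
h(T) = 3 (h(T) = 1 + 26*(1/13) = 1 + 2 = 3)
v = -15/4 (v = -4 + 1/(1 + 3) = -4 + 1/4 = -4 + ¼ = -15/4 ≈ -3.7500)
v - 13*(15 - 15) = -15/4 - 13*(15 - 15) = -15/4 - 13*0 = -15/4 + 0 = -15/4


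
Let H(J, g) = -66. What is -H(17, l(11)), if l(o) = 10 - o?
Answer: 66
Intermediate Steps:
-H(17, l(11)) = -1*(-66) = 66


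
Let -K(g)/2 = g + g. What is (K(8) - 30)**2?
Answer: 3844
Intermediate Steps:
K(g) = -4*g (K(g) = -2*(g + g) = -4*g)
(K(8) - 30)**2 = (-4*8 - 30)**2 = (-32 - 30)**2 = (-62)**2 = 3844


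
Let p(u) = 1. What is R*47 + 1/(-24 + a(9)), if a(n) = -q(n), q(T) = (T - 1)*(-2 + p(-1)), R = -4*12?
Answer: -36097/16 ≈ -2256.1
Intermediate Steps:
R = -48
q(T) = 1 - T (q(T) = (T - 1)*(-2 + 1) = (-1 + T)*(-1) = 1 - T)
a(n) = -1 + n (a(n) = -(1 - n) = -1 + n)
R*47 + 1/(-24 + a(9)) = -48*47 + 1/(-24 + (-1 + 9)) = -2256 + 1/(-24 + 8) = -2256 + 1/(-16) = -2256 - 1/16 = -36097/16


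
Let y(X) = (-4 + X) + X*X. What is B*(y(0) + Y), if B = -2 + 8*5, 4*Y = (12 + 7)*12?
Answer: 2014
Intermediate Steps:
Y = 57 (Y = ((12 + 7)*12)/4 = (19*12)/4 = (¼)*228 = 57)
B = 38 (B = -2 + 40 = 38)
y(X) = -4 + X + X² (y(X) = (-4 + X) + X² = -4 + X + X²)
B*(y(0) + Y) = 38*((-4 + 0 + 0²) + 57) = 38*((-4 + 0 + 0) + 57) = 38*(-4 + 57) = 38*53 = 2014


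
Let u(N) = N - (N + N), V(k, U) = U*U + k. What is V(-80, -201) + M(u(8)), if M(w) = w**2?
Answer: 40385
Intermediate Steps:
V(k, U) = k + U**2 (V(k, U) = U**2 + k = k + U**2)
u(N) = -N (u(N) = N - 2*N = -N)
V(-80, -201) + M(u(8)) = (-80 + (-201)**2) + (-1*8)**2 = (-80 + 40401) + (-8)**2 = 40321 + 64 = 40385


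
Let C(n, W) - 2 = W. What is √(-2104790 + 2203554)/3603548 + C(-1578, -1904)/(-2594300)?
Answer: 951/1297150 + √24691/1801774 ≈ 0.00082036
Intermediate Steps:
C(n, W) = 2 + W
√(-2104790 + 2203554)/3603548 + C(-1578, -1904)/(-2594300) = √(-2104790 + 2203554)/3603548 + (2 - 1904)/(-2594300) = √98764*(1/3603548) - 1902*(-1/2594300) = (2*√24691)*(1/3603548) + 951/1297150 = √24691/1801774 + 951/1297150 = 951/1297150 + √24691/1801774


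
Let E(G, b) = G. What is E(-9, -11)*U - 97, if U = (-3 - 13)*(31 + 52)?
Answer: 11855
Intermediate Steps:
U = -1328 (U = -16*83 = -1328)
E(-9, -11)*U - 97 = -9*(-1328) - 97 = 11952 - 97 = 11855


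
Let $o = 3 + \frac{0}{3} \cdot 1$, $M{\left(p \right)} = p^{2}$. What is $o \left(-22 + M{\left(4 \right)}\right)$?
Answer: $-18$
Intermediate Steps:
$o = 3$ ($o = 3 + 0 \cdot \frac{1}{3} \cdot 1 = 3 + 0 \cdot 1 = 3 + 0 = 3$)
$o \left(-22 + M{\left(4 \right)}\right) = 3 \left(-22 + 4^{2}\right) = 3 \left(-22 + 16\right) = 3 \left(-6\right) = -18$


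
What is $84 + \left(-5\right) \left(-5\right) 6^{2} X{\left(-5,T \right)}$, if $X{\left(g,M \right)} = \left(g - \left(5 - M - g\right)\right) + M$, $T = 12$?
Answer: $8184$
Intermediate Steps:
$X{\left(g,M \right)} = -5 + 2 M + 2 g$ ($X{\left(g,M \right)} = \left(g - \left(5 - M - g\right)\right) + M = \left(g + \left(-5 + M + g\right)\right) + M = \left(-5 + M + 2 g\right) + M = -5 + 2 M + 2 g$)
$84 + \left(-5\right) \left(-5\right) 6^{2} X{\left(-5,T \right)} = 84 + \left(-5\right) \left(-5\right) 6^{2} \left(-5 + 2 \cdot 12 + 2 \left(-5\right)\right) = 84 + 25 \cdot 36 \left(-5 + 24 - 10\right) = 84 + 900 \cdot 9 = 84 + 8100 = 8184$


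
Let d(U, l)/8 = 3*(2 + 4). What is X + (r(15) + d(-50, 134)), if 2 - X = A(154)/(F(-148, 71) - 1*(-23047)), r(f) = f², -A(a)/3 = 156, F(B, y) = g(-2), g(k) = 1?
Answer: 2137819/5762 ≈ 371.02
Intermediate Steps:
F(B, y) = 1
A(a) = -468 (A(a) = -3*156 = -468)
d(U, l) = 144 (d(U, l) = 8*(3*(2 + 4)) = 8*(3*6) = 8*18 = 144)
X = 11641/5762 (X = 2 - (-468)/(1 - 1*(-23047)) = 2 - (-468)/(1 + 23047) = 2 - (-468)/23048 = 2 - 1*(-117/5762) = 2 + 117/5762 = 11641/5762 ≈ 2.0203)
X + (r(15) + d(-50, 134)) = 11641/5762 + (15² + 144) = 11641/5762 + (225 + 144) = 11641/5762 + 369 = 2137819/5762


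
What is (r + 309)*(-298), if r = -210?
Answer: -29502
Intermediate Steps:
(r + 309)*(-298) = (-210 + 309)*(-298) = 99*(-298) = -29502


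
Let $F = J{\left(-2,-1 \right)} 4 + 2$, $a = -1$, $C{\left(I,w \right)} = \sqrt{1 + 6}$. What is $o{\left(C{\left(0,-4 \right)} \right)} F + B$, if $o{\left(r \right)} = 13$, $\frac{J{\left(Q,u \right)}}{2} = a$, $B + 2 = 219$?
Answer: $139$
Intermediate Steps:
$C{\left(I,w \right)} = \sqrt{7}$
$B = 217$ ($B = -2 + 219 = 217$)
$J{\left(Q,u \right)} = -2$ ($J{\left(Q,u \right)} = 2 \left(-1\right) = -2$)
$F = -6$ ($F = \left(-2\right) 4 + 2 = -8 + 2 = -6$)
$o{\left(C{\left(0,-4 \right)} \right)} F + B = 13 \left(-6\right) + 217 = -78 + 217 = 139$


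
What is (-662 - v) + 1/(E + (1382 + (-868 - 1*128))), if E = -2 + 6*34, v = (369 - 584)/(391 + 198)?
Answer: -229144775/346332 ≈ -661.63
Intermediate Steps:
v = -215/589 ≈ -0.36503
E = 202 (E = -2 + 204 = 202)
(-662 - v) + 1/(E + (1382 + (-868 - 1*128))) = (-662 - 1*(-215/589)) + 1/(202 + (1382 + (-868 - 1*128))) = (-662 + 215/589) + 1/(202 + (1382 + (-868 - 128))) = -389703/589 + 1/(202 + (1382 - 996)) = -389703/589 + 1/(202 + 386) = -389703/589 + 1/588 = -229144775/346332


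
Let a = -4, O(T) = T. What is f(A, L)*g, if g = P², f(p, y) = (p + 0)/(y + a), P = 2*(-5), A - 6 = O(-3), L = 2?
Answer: -150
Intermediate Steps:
A = 3 (A = 6 - 3 = 3)
P = -10
f(p, y) = p/(-4 + y) (f(p, y) = (p + 0)/(y - 4) = p/(-4 + y))
g = 100 (g = (-10)² = 100)
f(A, L)*g = (3/(-4 + 2))*100 = (3/(-2))*100 = (3*(-½))*100 = -3/2*100 = -150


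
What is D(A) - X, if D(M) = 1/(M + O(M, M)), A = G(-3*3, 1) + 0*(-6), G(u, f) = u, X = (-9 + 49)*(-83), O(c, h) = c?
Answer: 59759/18 ≈ 3319.9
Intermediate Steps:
X = -3320 (X = 40*(-83) = -3320)
A = -9 (A = -3*3 + 0*(-6) = -9 + 0 = -9)
D(M) = 1/(2*M) (D(M) = 1/(M + M) = 1/(2*M))
D(A) - X = (½)/(-9) - 1*(-3320) = (½)*(-⅑) + 3320 = -1/18 + 3320 = 59759/18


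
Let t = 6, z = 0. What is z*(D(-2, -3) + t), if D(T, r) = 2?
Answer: 0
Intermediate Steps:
z*(D(-2, -3) + t) = 0*(2 + 6) = 0*8 = 0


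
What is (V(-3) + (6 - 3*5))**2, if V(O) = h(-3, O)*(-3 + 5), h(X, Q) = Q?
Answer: 225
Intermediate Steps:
V(O) = 2*O (V(O) = O*(-3 + 5) = O*2 = 2*O)
(V(-3) + (6 - 3*5))**2 = (2*(-3) + (6 - 3*5))**2 = (-6 + (6 - 15))**2 = (-6 - 9)**2 = (-15)**2 = 225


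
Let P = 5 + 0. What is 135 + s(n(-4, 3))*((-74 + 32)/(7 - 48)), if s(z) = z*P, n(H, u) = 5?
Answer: 6585/41 ≈ 160.61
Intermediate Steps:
P = 5
s(z) = 5*z (s(z) = z*5 = 5*z)
135 + s(n(-4, 3))*((-74 + 32)/(7 - 48)) = 135 + (5*5)*((-74 + 32)/(7 - 48)) = 135 + 25*(-42/(-41)) = 135 + 25*(-42*(-1/41)) = 135 + 25*(42/41) = 135 + 1050/41 = 6585/41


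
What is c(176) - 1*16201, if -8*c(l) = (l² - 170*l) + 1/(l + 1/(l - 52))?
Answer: -712935481/43650 ≈ -16333.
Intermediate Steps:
c(l) = -l²/8 - 1/(8*(l + 1/(-52 + l))) + 85*l/4 (c(l) = -((l² - 170*l) + 1/(l + 1/(l - 52)))/8 = -((l² - 170*l) + 1/(l + 1/(-52 + l)))/8 = -(l² + 1/(l + 1/(-52 + l)) - 170*l)/8 = -l²/8 - 1/(8*(l + 1/(-52 + l))) + 85*l/4)
c(176) - 1*16201 = (52 - 1*176⁴ - 8841*176² + 169*176 + 222*176³)/(8*(1 + 176² - 52*176)) - 1*16201 = (52 - 1*959512576 - 8841*30976 + 29744 + 222*5451776)/(8*(1 + 30976 - 9152)) - 16201 = (⅛)*(52 - 959512576 - 273858816 + 29744 + 1210294272)/21825 - 16201 = (⅛)*(1/21825)*(-23047324) - 16201 = -5761831/43650 - 16201 = -712935481/43650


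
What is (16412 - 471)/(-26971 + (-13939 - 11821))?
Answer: -15941/52731 ≈ -0.30231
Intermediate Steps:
(16412 - 471)/(-26971 + (-13939 - 11821)) = 15941/(-26971 - 25760) = 15941/(-52731) = 15941*(-1/52731) = -15941/52731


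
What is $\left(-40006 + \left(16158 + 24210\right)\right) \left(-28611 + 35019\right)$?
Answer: $2319696$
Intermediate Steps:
$\left(-40006 + \left(16158 + 24210\right)\right) \left(-28611 + 35019\right) = \left(-40006 + 40368\right) 6408 = 362 \cdot 6408 = 2319696$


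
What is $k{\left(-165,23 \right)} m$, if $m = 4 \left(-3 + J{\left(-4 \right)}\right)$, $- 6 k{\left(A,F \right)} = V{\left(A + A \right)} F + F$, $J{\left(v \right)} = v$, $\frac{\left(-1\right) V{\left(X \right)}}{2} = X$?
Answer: $\frac{212842}{3} \approx 70947.0$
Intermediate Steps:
$V{\left(X \right)} = - 2 X$
$k{\left(A,F \right)} = - \frac{F}{6} + \frac{2 A F}{3}$ ($k{\left(A,F \right)} = - \frac{- 2 \left(A + A\right) F + F}{6} = - \frac{- 2 \cdot 2 A F + F}{6} = - \frac{- 4 A F + F}{6} = - \frac{F - 4 A F}{6} = - \frac{F}{6} + \frac{2 A F}{3}$)
$m = -28$ ($m = 4 \left(-3 - 4\right) = 4 \left(-7\right) = -28$)
$k{\left(-165,23 \right)} m = \frac{1}{6} \cdot 23 \left(-1 + 4 \left(-165\right)\right) \left(-28\right) = \frac{1}{6} \cdot 23 \left(-1 - 660\right) \left(-28\right) = \frac{1}{6} \cdot 23 \left(-661\right) \left(-28\right) = \left(- \frac{15203}{6}\right) \left(-28\right) = \frac{212842}{3}$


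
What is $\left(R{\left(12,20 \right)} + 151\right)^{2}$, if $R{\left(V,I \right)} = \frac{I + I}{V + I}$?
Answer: $\frac{370881}{16} \approx 23180.0$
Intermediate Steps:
$R{\left(V,I \right)} = \frac{2 I}{I + V}$
$\left(R{\left(12,20 \right)} + 151\right)^{2} = \left(2 \cdot 20 \frac{1}{20 + 12} + 151\right)^{2} = \left(2 \cdot 20 \cdot \frac{1}{32} + 151\right)^{2} = \left(\frac{5}{4} + 151\right)^{2} = \left(\frac{609}{4}\right)^{2} = \frac{370881}{16}$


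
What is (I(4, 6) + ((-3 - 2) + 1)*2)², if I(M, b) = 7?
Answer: 1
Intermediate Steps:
(I(4, 6) + ((-3 - 2) + 1)*2)² = (7 + ((-3 - 2) + 1)*2)² = (7 + (-5 + 1)*2)² = (7 - 4*2)² = (7 - 8)² = (-1)² = 1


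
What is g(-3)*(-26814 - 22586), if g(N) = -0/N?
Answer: 0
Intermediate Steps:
g(N) = 0 (g(N) = -1*0 = 0)
g(-3)*(-26814 - 22586) = 0*(-26814 - 22586) = 0*(-49400) = 0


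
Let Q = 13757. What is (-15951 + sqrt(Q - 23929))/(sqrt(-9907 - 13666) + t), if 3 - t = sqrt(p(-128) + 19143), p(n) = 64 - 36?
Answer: (-15951 + 2*I*sqrt(2543))/(3 - sqrt(19171) + I*sqrt(23573)) ≈ 51.91 + 58.093*I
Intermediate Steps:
p(n) = 28
t = 3 - sqrt(19171) (t = 3 - sqrt(28 + 19143) = 3 - sqrt(19171) ≈ -135.46)
(-15951 + sqrt(Q - 23929))/(sqrt(-9907 - 13666) + t) = (-15951 + sqrt(13757 - 23929))/(sqrt(-9907 - 13666) + (3 - sqrt(19171))) = (-15951 + sqrt(-10172))/(sqrt(-23573) + (3 - sqrt(19171))) = (-15951 + 2*I*sqrt(2543))/(I*sqrt(23573) + (3 - sqrt(19171))) = (-15951 + 2*I*sqrt(2543))/(3 - sqrt(19171) + I*sqrt(23573))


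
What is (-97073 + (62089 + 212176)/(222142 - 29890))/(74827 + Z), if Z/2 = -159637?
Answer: 397068173/999902652 ≈ 0.39711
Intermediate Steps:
Z = -319274 (Z = 2*(-159637) = -319274)
(-97073 + (62089 + 212176)/(222142 - 29890))/(74827 + Z) = (-97073 + (62089 + 212176)/(222142 - 29890))/(74827 - 319274) = (-97073 + 274265/192252)/(-244447) = (-97073 + 274265*(1/192252))*(-1/244447) = (-97073 + 274265/192252)*(-1/244447) = -18662204131/192252*(-1/244447) = 397068173/999902652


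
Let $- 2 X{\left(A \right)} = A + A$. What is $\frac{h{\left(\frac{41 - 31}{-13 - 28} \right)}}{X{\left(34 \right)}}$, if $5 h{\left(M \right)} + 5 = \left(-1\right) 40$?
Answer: $\frac{9}{34} \approx 0.26471$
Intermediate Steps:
$h{\left(M \right)} = -9$ ($h{\left(M \right)} = -1 + \frac{\left(-1\right) 40}{5} = -1 + \frac{1}{5} \left(-40\right) = -1 - 8 = -9$)
$X{\left(A \right)} = - A$ ($X{\left(A \right)} = - \frac{A + A}{2} = - \frac{2 A}{2} = - A$)
$\frac{h{\left(\frac{41 - 31}{-13 - 28} \right)}}{X{\left(34 \right)}} = - \frac{9}{\left(-1\right) 34} = - \frac{9}{-34} = \left(-9\right) \left(- \frac{1}{34}\right) = \frac{9}{34}$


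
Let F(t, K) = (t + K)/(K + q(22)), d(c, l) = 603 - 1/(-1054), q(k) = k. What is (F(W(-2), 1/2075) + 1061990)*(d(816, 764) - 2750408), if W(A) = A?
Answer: -46837309402918327643/16038718 ≈ -2.9203e+12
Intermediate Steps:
d(c, l) = 635563/1054 (d(c, l) = 603 - 1*(-1/1054) = 603 + 1/1054 = 635563/1054)
F(t, K) = (K + t)/(22 + K) (F(t, K) = (t + K)/(K + 22) = (K + t)/(22 + K))
(F(W(-2), 1/2075) + 1061990)*(d(816, 764) - 2750408) = ((1/2075 - 2)/(22 + 1/2075) + 1061990)*(635563/1054 - 2750408) = ((1/2075 - 2)/(22 + 1/2075) + 1061990)*(-2898294469/1054) = (-4149/2075/(45651/2075) + 1061990)*(-2898294469/1054) = ((2075/45651)*(-4149/2075) + 1061990)*(-2898294469/1054) = (-1383/15217 + 1061990)*(-2898294469/1054) = (16160300447/15217)*(-2898294469/1054) = -46837309402918327643/16038718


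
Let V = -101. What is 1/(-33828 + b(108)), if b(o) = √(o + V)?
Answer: -33828/1144333577 - √7/1144333577 ≈ -2.9564e-5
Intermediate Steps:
b(o) = √(-101 + o) (b(o) = √(o - 101) = √(-101 + o))
1/(-33828 + b(108)) = 1/(-33828 + √(-101 + 108)) = 1/(-33828 + √7)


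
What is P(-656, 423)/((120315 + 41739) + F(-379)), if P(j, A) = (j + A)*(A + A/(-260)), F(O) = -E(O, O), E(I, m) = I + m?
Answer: -25526781/42331120 ≈ -0.60303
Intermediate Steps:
F(O) = -2*O (F(O) = -(O + O) = -2*O)
P(j, A) = 259*A*(A + j)/260 (P(j, A) = (A + j)*(A + A*(-1/260)) = (A + j)*(A - A/260) = (A + j)*(259*A/260) = 259*A*(A + j)/260)
P(-656, 423)/((120315 + 41739) + F(-379)) = ((259/260)*423*(423 - 656))/((120315 + 41739) - 2*(-379)) = ((259/260)*423*(-233))/(162054 + 758) = -25526781/260/162812 = -25526781/260*1/162812 = -25526781/42331120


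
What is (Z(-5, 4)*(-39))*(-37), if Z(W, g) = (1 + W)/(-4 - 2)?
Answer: 962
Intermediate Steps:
Z(W, g) = -⅙ - W/6 (Z(W, g) = (1 + W)/(-6) = (1 + W)*(-⅙) = -⅙ - W/6)
(Z(-5, 4)*(-39))*(-37) = ((-⅙ - ⅙*(-5))*(-39))*(-37) = ((-⅙ + ⅚)*(-39))*(-37) = ((⅔)*(-39))*(-37) = -26*(-37) = 962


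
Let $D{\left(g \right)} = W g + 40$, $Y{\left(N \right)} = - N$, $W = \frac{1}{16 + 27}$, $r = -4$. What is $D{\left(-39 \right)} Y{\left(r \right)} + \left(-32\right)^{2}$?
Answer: $\frac{50756}{43} \approx 1180.4$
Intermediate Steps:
$W = \frac{1}{43} \approx 0.023256$
$D{\left(g \right)} = 40 + \frac{g}{43}$ ($D{\left(g \right)} = \frac{g}{43} + 40 = 40 + \frac{g}{43}$)
$D{\left(-39 \right)} Y{\left(r \right)} + \left(-32\right)^{2} = \left(40 + \frac{1}{43} \left(-39\right)\right) \left(\left(-1\right) \left(-4\right)\right) + \left(-32\right)^{2} = \left(40 - \frac{39}{43}\right) 4 + 1024 = \frac{1681}{43} \cdot 4 + 1024 = \frac{6724}{43} + 1024 = \frac{50756}{43}$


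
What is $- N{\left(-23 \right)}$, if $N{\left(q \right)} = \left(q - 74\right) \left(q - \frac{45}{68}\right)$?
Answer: $- \frac{156073}{68} \approx -2295.2$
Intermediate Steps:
$N{\left(q \right)} = \left(-74 + q\right) \left(- \frac{45}{68} + q\right)$ ($N{\left(q \right)} = \left(-74 + q\right) \left(q - \frac{45}{68}\right) = \left(-74 + q\right) \left(- \frac{45}{68} + q\right)$)
$- N{\left(-23 \right)} = - (\frac{1665}{34} + \left(-23\right)^{2} - - \frac{116771}{68}) = - (\frac{1665}{34} + 529 + \frac{116771}{68}) = \left(-1\right) \frac{156073}{68} = - \frac{156073}{68}$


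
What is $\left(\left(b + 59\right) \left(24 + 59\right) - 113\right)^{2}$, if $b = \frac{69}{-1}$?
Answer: $889249$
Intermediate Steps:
$b = -69$ ($b = 69 \left(-1\right) = -69$)
$\left(\left(b + 59\right) \left(24 + 59\right) - 113\right)^{2} = \left(\left(-69 + 59\right) \left(24 + 59\right) - 113\right)^{2} = \left(\left(-10\right) 83 - 113\right)^{2} = \left(-830 - 113\right)^{2} = \left(-943\right)^{2} = 889249$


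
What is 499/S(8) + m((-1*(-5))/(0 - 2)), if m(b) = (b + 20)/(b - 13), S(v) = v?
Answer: 15189/248 ≈ 61.246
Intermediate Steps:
m(b) = (20 + b)/(-13 + b)
499/S(8) + m((-1*(-5))/(0 - 2)) = 499/8 + (20 + (-1*(-5))/(0 - 2))/(-13 + (-1*(-5))/(0 - 2)) = 499*(1/8) + (20 + 5/(-2))/(-13 + 5/(-2)) = 499/8 + (20 + 5*(-1/2))/(-13 + 5*(-1/2)) = 499/8 + (20 - 5/2)/(-13 - 5/2) = 499/8 + (35/2)/(-31/2) = 499/8 - 2/31*35/2 = 499/8 - 35/31 = 15189/248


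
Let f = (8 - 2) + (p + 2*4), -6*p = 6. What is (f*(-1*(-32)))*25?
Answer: 10400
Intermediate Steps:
p = -1 (p = -1/6*6 = -1)
f = 13 (f = (8 - 2) + (-1 + 2*4) = 6 + (-1 + 8) = 6 + 7 = 13)
(f*(-1*(-32)))*25 = (13*(-1*(-32)))*25 = (13*32)*25 = 416*25 = 10400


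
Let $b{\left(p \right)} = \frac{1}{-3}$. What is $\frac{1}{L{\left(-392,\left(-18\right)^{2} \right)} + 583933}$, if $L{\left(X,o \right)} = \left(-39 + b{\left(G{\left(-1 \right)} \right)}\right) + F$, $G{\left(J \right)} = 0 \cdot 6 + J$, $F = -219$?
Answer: $\frac{3}{1751024} \approx 1.7133 \cdot 10^{-6}$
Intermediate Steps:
$G{\left(J \right)} = J$ ($G{\left(J \right)} = 0 + J = J$)
$b{\left(p \right)} = - \frac{1}{3}$
$L{\left(X,o \right)} = - \frac{775}{3}$ ($L{\left(X,o \right)} = \left(-39 - \frac{1}{3}\right) - 219 = - \frac{118}{3} - 219 = - \frac{775}{3}$)
$\frac{1}{L{\left(-392,\left(-18\right)^{2} \right)} + 583933} = \frac{1}{- \frac{775}{3} + 583933} = \frac{1}{\frac{1751024}{3}} = \frac{3}{1751024}$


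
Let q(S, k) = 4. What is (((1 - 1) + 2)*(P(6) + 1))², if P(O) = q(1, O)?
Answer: 100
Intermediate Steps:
P(O) = 4
(((1 - 1) + 2)*(P(6) + 1))² = (((1 - 1) + 2)*(4 + 1))² = ((0 + 2)*5)² = (2*5)² = 10² = 100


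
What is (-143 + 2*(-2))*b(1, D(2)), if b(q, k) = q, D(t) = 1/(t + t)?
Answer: -147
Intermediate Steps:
D(t) = 1/(2*t)
(-143 + 2*(-2))*b(1, D(2)) = (-143 + 2*(-2))*1 = (-143 - 4)*1 = -147*1 = -147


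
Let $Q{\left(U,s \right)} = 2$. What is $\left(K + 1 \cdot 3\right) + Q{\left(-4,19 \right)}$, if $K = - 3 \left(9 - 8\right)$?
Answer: $2$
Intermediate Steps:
$K = -3$ ($K = \left(-3\right) 1 = -3$)
$\left(K + 1 \cdot 3\right) + Q{\left(-4,19 \right)} = \left(-3 + 1 \cdot 3\right) + 2 = \left(-3 + 3\right) + 2 = 0 + 2 = 2$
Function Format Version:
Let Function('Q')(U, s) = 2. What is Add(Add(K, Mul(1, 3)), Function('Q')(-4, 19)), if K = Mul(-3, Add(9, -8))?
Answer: 2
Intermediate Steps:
K = -3 (K = Mul(-3, 1) = -3)
Add(Add(K, Mul(1, 3)), Function('Q')(-4, 19)) = Add(Add(-3, Mul(1, 3)), 2) = Add(Add(-3, 3), 2) = Add(0, 2) = 2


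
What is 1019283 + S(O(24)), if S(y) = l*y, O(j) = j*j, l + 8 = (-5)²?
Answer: 1029075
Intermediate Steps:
l = 17 (l = -8 + (-5)² = -8 + 25 = 17)
O(j) = j²
S(y) = 17*y
1019283 + S(O(24)) = 1019283 + 17*24² = 1019283 + 17*576 = 1019283 + 9792 = 1029075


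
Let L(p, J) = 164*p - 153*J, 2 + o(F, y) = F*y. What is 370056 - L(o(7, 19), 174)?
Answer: 375194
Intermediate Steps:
o(F, y) = -2 + F*y
L(p, J) = -153*J + 164*p
370056 - L(o(7, 19), 174) = 370056 - (-153*174 + 164*(-2 + 7*19)) = 370056 - (-26622 + 164*(-2 + 133)) = 370056 - (-26622 + 164*131) = 370056 - (-26622 + 21484) = 370056 - 1*(-5138) = 370056 + 5138 = 375194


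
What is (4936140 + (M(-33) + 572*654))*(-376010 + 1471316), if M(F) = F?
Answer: 5816288444670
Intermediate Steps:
(4936140 + (M(-33) + 572*654))*(-376010 + 1471316) = (4936140 + (-33 + 572*654))*(-376010 + 1471316) = (4936140 + (-33 + 374088))*1095306 = (4936140 + 374055)*1095306 = 5310195*1095306 = 5816288444670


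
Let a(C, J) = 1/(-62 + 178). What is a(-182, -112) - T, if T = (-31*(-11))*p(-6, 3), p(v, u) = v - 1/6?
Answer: 731789/348 ≈ 2102.8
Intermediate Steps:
a(C, J) = 1/116
p(v, u) = -⅙ + v (p(v, u) = v - 1*⅙ = v - ⅙ = -⅙ + v)
T = -12617/6 (T = (-31*(-11))*(-⅙ - 6) = 341*(-37/6) = -12617/6 ≈ -2102.8)
a(-182, -112) - T = 1/116 - 1*(-12617/6) = 1/116 + 12617/6 = 731789/348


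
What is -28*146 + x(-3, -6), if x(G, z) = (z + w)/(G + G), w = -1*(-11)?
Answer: -24533/6 ≈ -4088.8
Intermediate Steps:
w = 11
x(G, z) = (11 + z)/(2*G) (x(G, z) = (z + 11)/(G + G) = (11 + z)/((2*G)) = (11 + z)*(1/(2*G)) = (11 + z)/(2*G))
-28*146 + x(-3, -6) = -28*146 + (1/2)*(11 - 6)/(-3) = -4088 + (1/2)*(-1/3)*5 = -4088 - 5/6 = -24533/6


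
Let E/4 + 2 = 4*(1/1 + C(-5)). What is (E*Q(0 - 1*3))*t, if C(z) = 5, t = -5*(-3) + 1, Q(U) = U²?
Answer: 12672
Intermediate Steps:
t = 16 (t = 15 + 1 = 16)
E = 88 (E = -8 + 4*(4*(1/1 + 5)) = -8 + 4*(4*(1 + 5)) = -8 + 4*(4*6) = -8 + 4*24 = -8 + 96 = 88)
(E*Q(0 - 1*3))*t = (88*(0 - 1*3)²)*16 = (88*(0 - 3)²)*16 = (88*(-3)²)*16 = (88*9)*16 = 792*16 = 12672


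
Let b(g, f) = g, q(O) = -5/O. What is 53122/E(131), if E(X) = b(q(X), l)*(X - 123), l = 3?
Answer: -3479491/20 ≈ -1.7397e+5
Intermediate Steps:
E(X) = -5*(-123 + X)/X (E(X) = (-5/X)*(X - 123) = (-5/X)*(-123 + X) = -5*(-123 + X)/X)
53122/E(131) = 53122/(-5 + 615/131) = 53122/(-40/131) = 53122*(-131/40) = -3479491/20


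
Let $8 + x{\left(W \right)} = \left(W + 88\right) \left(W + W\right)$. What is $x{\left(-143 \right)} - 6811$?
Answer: $8911$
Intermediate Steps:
$x{\left(W \right)} = -8 + 2 W \left(88 + W\right)$ ($x{\left(W \right)} = -8 + \left(W + 88\right) \left(W + W\right) = -8 + \left(88 + W\right) 2 W = -8 + 2 W \left(88 + W\right)$)
$x{\left(-143 \right)} - 6811 = \left(-8 + 2 \left(-143\right)^{2} + 176 \left(-143\right)\right) - 6811 = \left(-8 + 2 \cdot 20449 - 25168\right) - 6811 = \left(-8 + 40898 - 25168\right) - 6811 = 15722 - 6811 = 8911$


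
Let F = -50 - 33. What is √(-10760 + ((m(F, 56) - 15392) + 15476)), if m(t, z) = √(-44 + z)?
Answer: √(-10676 + 2*√3) ≈ 103.31*I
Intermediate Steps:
F = -83
√(-10760 + ((m(F, 56) - 15392) + 15476)) = √(-10760 + ((√(-44 + 56) - 15392) + 15476)) = √(-10760 + ((√12 - 15392) + 15476)) = √(-10760 + ((2*√3 - 15392) + 15476)) = √(-10760 + ((-15392 + 2*√3) + 15476)) = √(-10760 + (84 + 2*√3)) = √(-10676 + 2*√3)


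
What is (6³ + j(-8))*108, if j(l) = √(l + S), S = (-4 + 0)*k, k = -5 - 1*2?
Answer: 23328 + 216*√5 ≈ 23811.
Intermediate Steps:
k = -7 (k = -5 - 2 = -7)
S = 28 (S = (-4 + 0)*(-7) = -4*(-7) = 28)
j(l) = √(28 + l) (j(l) = √(l + 28) = √(28 + l))
(6³ + j(-8))*108 = (6³ + √(28 - 8))*108 = (216 + √20)*108 = (216 + 2*√5)*108 = 23328 + 216*√5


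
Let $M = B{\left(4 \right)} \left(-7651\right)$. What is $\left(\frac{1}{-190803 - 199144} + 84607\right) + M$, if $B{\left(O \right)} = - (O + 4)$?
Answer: $\frac{56860121804}{389947} \approx 1.4582 \cdot 10^{5}$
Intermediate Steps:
$B{\left(O \right)} = -4 - O$ ($B{\left(O \right)} = - (4 + O) = -4 - O$)
$M = 61208$ ($M = \left(-4 - 4\right) \left(-7651\right) = \left(-8\right) \left(-7651\right) = 61208$)
$\left(\frac{1}{-190803 - 199144} + 84607\right) + M = \left(\frac{1}{-190803 - 199144} + 84607\right) + 61208 = \left(\frac{1}{-389947} + 84607\right) + 61208 = \left(- \frac{1}{389947} + 84607\right) + 61208 = \frac{32992245828}{389947} + 61208 = \frac{56860121804}{389947}$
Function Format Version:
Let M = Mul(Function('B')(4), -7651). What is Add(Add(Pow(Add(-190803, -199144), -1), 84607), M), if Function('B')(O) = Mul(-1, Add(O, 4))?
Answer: Rational(56860121804, 389947) ≈ 1.4582e+5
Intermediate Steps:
Function('B')(O) = Add(-4, Mul(-1, O)) (Function('B')(O) = Mul(-1, Add(4, O)) = Add(-4, Mul(-1, O)))
M = 61208 (M = Mul(Add(-4, Mul(-1, 4)), -7651) = Mul(Add(-4, -4), -7651) = Mul(-8, -7651) = 61208)
Add(Add(Pow(Add(-190803, -199144), -1), 84607), M) = Add(Add(Pow(Add(-190803, -199144), -1), 84607), 61208) = Add(Add(Pow(-389947, -1), 84607), 61208) = Add(Add(Rational(-1, 389947), 84607), 61208) = Add(Rational(32992245828, 389947), 61208) = Rational(56860121804, 389947)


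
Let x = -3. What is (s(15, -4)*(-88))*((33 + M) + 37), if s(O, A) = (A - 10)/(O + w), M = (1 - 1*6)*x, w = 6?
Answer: 14960/3 ≈ 4986.7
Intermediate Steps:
M = 15 (M = (1 - 1*6)*(-3) = (1 - 6)*(-3) = -5*(-3) = 15)
s(O, A) = (-10 + A)/(6 + O) (s(O, A) = (A - 10)/(O + 6) = (-10 + A)/(6 + O))
(s(15, -4)*(-88))*((33 + M) + 37) = (((-10 - 4)/(6 + 15))*(-88))*((33 + 15) + 37) = ((-14/21)*(-88))*(48 + 37) = (((1/21)*(-14))*(-88))*85 = -⅔*(-88)*85 = (176/3)*85 = 14960/3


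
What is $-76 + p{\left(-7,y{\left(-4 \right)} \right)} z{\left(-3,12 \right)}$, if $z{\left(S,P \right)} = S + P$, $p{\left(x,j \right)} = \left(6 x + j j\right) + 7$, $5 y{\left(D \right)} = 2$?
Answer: $- \frac{9739}{25} \approx -389.56$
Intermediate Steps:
$y{\left(D \right)} = \frac{2}{5}$ ($y{\left(D \right)} = \frac{1}{5} \cdot 2 = \frac{2}{5}$)
$p{\left(x,j \right)} = 7 + j^{2} + 6 x$ ($p{\left(x,j \right)} = \left(6 x + j^{2}\right) + 7 = \left(j^{2} + 6 x\right) + 7 = 7 + j^{2} + 6 x$)
$z{\left(S,P \right)} = P + S$
$-76 + p{\left(-7,y{\left(-4 \right)} \right)} z{\left(-3,12 \right)} = -76 + \left(7 + \left(\frac{2}{5}\right)^{2} + 6 \left(-7\right)\right) \left(12 - 3\right) = -76 + \left(7 + \frac{4}{25} - 42\right) 9 = -76 - \frac{7839}{25} = - \frac{9739}{25}$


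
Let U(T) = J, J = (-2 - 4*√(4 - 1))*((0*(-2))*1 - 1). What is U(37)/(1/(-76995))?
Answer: -153990 - 307980*√3 ≈ -6.8743e+5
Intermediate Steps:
J = 2 + 4*√3 (J = (-2 - 4*√3)*(0*1 - 1) = (-2 - 4*√3)*(0 - 1) = (-2 - 4*√3)*(-1) = 2 + 4*√3 ≈ 8.9282)
U(T) = 2 + 4*√3
U(37)/(1/(-76995)) = (2 + 4*√3)/(1/(-76995)) = (2 + 4*√3)/(-1/76995) = (2 + 4*√3)*(-76995) = -153990 - 307980*√3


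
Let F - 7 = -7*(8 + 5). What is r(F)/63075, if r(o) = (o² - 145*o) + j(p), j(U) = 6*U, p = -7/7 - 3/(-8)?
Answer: 25643/84100 ≈ 0.30491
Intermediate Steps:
p = -5/8 (p = -7*⅐ - 3*(-⅛) = -1 + 3/8 = -5/8 ≈ -0.62500)
F = -84 (F = 7 - 7*(8 + 5) = 7 - 7*13 = 7 - 91 = -84)
r(o) = -15/4 + o² - 145*o (r(o) = (o² - 145*o) + 6*(-5/8) = (o² - 145*o) - 15/4 = -15/4 + o² - 145*o)
r(F)/63075 = (-15/4 + (-84)² - 145*(-84))/63075 = (-15/4 + 7056 + 12180)*(1/63075) = (76929/4)*(1/63075) = 25643/84100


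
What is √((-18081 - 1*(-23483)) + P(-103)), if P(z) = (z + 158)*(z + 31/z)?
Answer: I*√2965782/103 ≈ 16.72*I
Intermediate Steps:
P(z) = (158 + z)*(z + 31/z)
√((-18081 - 1*(-23483)) + P(-103)) = √((-18081 - 1*(-23483)) + (31 + (-103)² + 158*(-103) + 4898/(-103))) = √((-18081 + 23483) + (31 + 10609 - 16274 + 4898*(-1/103))) = √(5402 + (31 + 10609 - 16274 - 4898/103)) = √(5402 - 585200/103) = √(-28794/103) = I*√2965782/103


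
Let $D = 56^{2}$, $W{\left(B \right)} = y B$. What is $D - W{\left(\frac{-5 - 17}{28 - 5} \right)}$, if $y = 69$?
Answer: $3202$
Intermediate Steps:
$W{\left(B \right)} = 69 B$
$D = 3136$
$D - W{\left(\frac{-5 - 17}{28 - 5} \right)} = 3136 - 69 \frac{-5 - 17}{28 - 5} = 3136 - 69 \left(- \frac{22}{23}\right) = 3136 - -66 = 3136 + 66 = 3202$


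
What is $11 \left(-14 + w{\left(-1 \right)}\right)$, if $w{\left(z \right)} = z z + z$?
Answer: $-154$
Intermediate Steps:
$w{\left(z \right)} = z + z^{2}$ ($w{\left(z \right)} = z^{2} + z = z + z^{2}$)
$11 \left(-14 + w{\left(-1 \right)}\right) = 11 \left(-14 - \left(1 - 1\right)\right) = 11 \left(-14 - 0\right) = 11 \left(-14 + 0\right) = 11 \left(-14\right) = -154$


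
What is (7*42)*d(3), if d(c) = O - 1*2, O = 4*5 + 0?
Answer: 5292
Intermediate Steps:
O = 20 (O = 20 + 0 = 20)
d(c) = 18 (d(c) = 20 - 1*2 = 20 - 2 = 18)
(7*42)*d(3) = (7*42)*18 = 294*18 = 5292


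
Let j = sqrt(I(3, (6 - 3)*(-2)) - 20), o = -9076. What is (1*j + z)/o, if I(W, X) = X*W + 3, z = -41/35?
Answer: 41/317660 - I*sqrt(35)/9076 ≈ 0.00012907 - 0.00065184*I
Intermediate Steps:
z = -41/35 (z = -41*1/35 = -41/35 ≈ -1.1714)
I(W, X) = 3 + W*X (I(W, X) = W*X + 3 = 3 + W*X)
j = I*sqrt(35) (j = sqrt((3 + 3*((6 - 3)*(-2))) - 20) = sqrt((3 + 3*(3*(-2))) - 20) = sqrt((3 + 3*(-6)) - 20) = sqrt((3 - 18) - 20) = sqrt(-15 - 20) = sqrt(-35) = I*sqrt(35) ≈ 5.9161*I)
(1*j + z)/o = (1*(I*sqrt(35)) - 41/35)/(-9076) = (I*sqrt(35) - 41/35)*(-1/9076) = (-41/35 + I*sqrt(35))*(-1/9076) = 41/317660 - I*sqrt(35)/9076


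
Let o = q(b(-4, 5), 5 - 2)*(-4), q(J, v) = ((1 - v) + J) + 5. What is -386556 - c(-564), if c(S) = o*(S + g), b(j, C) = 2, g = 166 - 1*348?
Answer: -401476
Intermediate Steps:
g = -182 (g = 166 - 348 = -182)
q(J, v) = 6 + J - v (q(J, v) = (1 + J - v) + 5 = 6 + J - v)
o = -20 (o = (6 + 2 - (5 - 2))*(-4) = (6 + 2 - 1*3)*(-4) = (6 + 2 - 3)*(-4) = 5*(-4) = -20)
c(S) = 3640 - 20*S (c(S) = -20*(S - 182) = -20*(-182 + S) = 3640 - 20*S)
-386556 - c(-564) = -386556 - (3640 - 20*(-564)) = -386556 - (3640 + 11280) = -386556 - 1*14920 = -386556 - 14920 = -401476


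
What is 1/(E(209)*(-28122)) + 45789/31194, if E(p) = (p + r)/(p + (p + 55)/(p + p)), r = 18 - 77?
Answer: 203875488311/138895964100 ≈ 1.4678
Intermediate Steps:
r = -59
E(p) = (-59 + p)/(p + (55 + p)/(2*p)) (E(p) = (p - 59)/(p + (p + 55)/(p + p)) = (-59 + p)/(p + (55 + p)/((2*p))) = (-59 + p)/(p + (55 + p)*(1/(2*p))) = (-59 + p)/(p + (55 + p)/(2*p)))
1/(E(209)*(-28122)) + 45789/31194 = 1/((2*209*(-59 + 209)/(55 + 209 + 2*209²))*(-28122)) + 45789/31194 = -1/28122/(2*209*150/(55 + 209 + 2*43681)) + 45789*(1/31194) = -1/28122/(2*209*150/(55 + 209 + 87362)) + 15263/10398 = -1/28122/(2*209*150/87626) + 15263/10398 = -1/28122/(2*209*(1/87626)*150) + 15263/10398 = -1/28122/(2850/3983) + 15263/10398 = (3983/2850)*(-1/28122) + 15263/10398 = -3983/80147700 + 15263/10398 = 203875488311/138895964100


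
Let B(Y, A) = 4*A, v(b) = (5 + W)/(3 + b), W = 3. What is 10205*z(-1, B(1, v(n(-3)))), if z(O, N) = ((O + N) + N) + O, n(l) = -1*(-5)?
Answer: 61230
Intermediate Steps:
n(l) = 5
v(b) = 8/(3 + b) (v(b) = (5 + 3)/(3 + b) = 8/(3 + b))
z(O, N) = 2*N + 2*O (z(O, N) = ((N + O) + N) + O = (O + 2*N) + O = 2*N + 2*O)
10205*z(-1, B(1, v(n(-3)))) = 10205*(2*(4*(8/(3 + 5))) + 2*(-1)) = 10205*(2*(4*(8/8)) - 2) = 10205*(2*(4*(8*(⅛))) - 2) = 10205*(2*(4*1) - 2) = 10205*(2*4 - 2) = 10205*(8 - 2) = 10205*6 = 61230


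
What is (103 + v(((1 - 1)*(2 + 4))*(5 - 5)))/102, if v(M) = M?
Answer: 103/102 ≈ 1.0098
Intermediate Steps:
(103 + v(((1 - 1)*(2 + 4))*(5 - 5)))/102 = (103 + ((1 - 1)*(2 + 4))*(5 - 5))/102 = (103 + (0*6)*0)*(1/102) = (103 + 0*0)*(1/102) = (103 + 0)*(1/102) = 103*(1/102) = 103/102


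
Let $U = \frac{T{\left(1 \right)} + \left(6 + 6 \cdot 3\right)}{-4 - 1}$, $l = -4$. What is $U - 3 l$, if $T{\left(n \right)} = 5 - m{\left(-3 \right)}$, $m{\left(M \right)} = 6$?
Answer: $\frac{37}{5} \approx 7.4$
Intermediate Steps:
$T{\left(n \right)} = -1$ ($T{\left(n \right)} = 5 - 6 = -1$)
$U = - \frac{23}{5}$ ($U = \frac{-1 + \left(6 + 6 \cdot 3\right)}{-4 - 1} = \frac{-1 + \left(6 + 18\right)}{-5} = \left(-1 + 24\right) \left(- \frac{1}{5}\right) = 23 \left(- \frac{1}{5}\right) = - \frac{23}{5} \approx -4.6$)
$U - 3 l = - \frac{23}{5} - -12 = - \frac{23}{5} + 12 = \frac{37}{5}$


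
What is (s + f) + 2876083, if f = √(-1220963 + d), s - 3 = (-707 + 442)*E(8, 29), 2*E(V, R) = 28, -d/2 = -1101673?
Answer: 2872376 + √982383 ≈ 2.8734e+6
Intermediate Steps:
d = 2203346 (d = -2*(-1101673) = 2203346)
E(V, R) = 14 (E(V, R) = (½)*28 = 14)
s = -3707 (s = 3 + (-707 + 442)*14 = 3 - 265*14 = 3 - 3710 = -3707)
f = √982383 (f = √(-1220963 + 2203346) = √982383 ≈ 991.15)
(s + f) + 2876083 = (-3707 + √982383) + 2876083 = 2872376 + √982383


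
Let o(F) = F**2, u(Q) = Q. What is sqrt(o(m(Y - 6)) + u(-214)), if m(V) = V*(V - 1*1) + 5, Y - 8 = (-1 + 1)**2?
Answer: I*sqrt(165) ≈ 12.845*I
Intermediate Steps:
Y = 8 (Y = 8 + (-1 + 1)**2 = 8 + 0**2 = 8 + 0 = 8)
m(V) = 5 + V*(-1 + V) (m(V) = V*(V - 1) + 5 = V*(-1 + V) + 5 = 5 + V*(-1 + V))
sqrt(o(m(Y - 6)) + u(-214)) = sqrt((5 + (8 - 6)**2 - (8 - 6))**2 - 214) = sqrt((5 + 2**2 - 1*2)**2 - 214) = sqrt((5 + 4 - 2)**2 - 214) = sqrt(7**2 - 214) = sqrt(49 - 214) = sqrt(-165) = I*sqrt(165)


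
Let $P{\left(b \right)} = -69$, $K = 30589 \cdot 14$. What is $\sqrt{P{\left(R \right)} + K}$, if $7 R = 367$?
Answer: $\sqrt{428177} \approx 654.35$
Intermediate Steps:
$R = \frac{367}{7}$ ($R = \frac{1}{7} \cdot 367 = \frac{367}{7} \approx 52.429$)
$K = 428246$
$\sqrt{P{\left(R \right)} + K} = \sqrt{-69 + 428246} = \sqrt{428177}$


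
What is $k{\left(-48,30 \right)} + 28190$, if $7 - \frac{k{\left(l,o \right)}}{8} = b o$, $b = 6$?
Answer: $26806$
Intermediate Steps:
$k{\left(l,o \right)} = 56 - 48 o$ ($k{\left(l,o \right)} = 56 - 8 \cdot 6 o = 56 - 48 o$)
$k{\left(-48,30 \right)} + 28190 = \left(56 - 1440\right) + 28190 = -1384 + 28190 = 26806$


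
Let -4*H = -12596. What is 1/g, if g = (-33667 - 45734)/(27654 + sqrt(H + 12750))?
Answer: -9218/26467 - sqrt(15899)/79401 ≈ -0.34987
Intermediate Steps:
H = 3149 (H = -1/4*(-12596) = 3149)
g = -79401/(27654 + sqrt(15899)) (g = (-33667 - 45734)/(27654 + sqrt(3149 + 12750)) = -79401/(27654 + sqrt(15899)) ≈ -2.8582)
1/g = 1/(-313679322/109246831 + 11343*sqrt(15899)/109246831)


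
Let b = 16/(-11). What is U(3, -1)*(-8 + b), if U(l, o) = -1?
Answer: 104/11 ≈ 9.4545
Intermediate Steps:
b = -16/11 (b = 16*(-1/11) = -16/11 ≈ -1.4545)
U(3, -1)*(-8 + b) = -(-8 - 16/11) = -1*(-104/11) = 104/11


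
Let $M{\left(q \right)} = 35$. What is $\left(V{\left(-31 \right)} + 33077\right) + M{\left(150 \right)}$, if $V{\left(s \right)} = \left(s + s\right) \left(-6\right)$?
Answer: $33484$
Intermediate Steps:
$V{\left(s \right)} = - 12 s$ ($V{\left(s \right)} = 2 s \left(-6\right) = - 12 s$)
$\left(V{\left(-31 \right)} + 33077\right) + M{\left(150 \right)} = \left(\left(-12\right) \left(-31\right) + 33077\right) + 35 = \left(372 + 33077\right) + 35 = 33449 + 35 = 33484$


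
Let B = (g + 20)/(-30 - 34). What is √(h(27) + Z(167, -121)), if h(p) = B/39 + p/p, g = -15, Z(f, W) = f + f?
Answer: √32610045/312 ≈ 18.303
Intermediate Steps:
Z(f, W) = 2*f
B = -5/64 (B = (-15 + 20)/(-30 - 34) = 5/(-64) = 5*(-1/64) = -5/64 ≈ -0.078125)
h(p) = 2491/2496 (h(p) = -5/64/39 + p/p = -5/64*1/39 + 1 = -5/2496 + 1 = 2491/2496)
√(h(27) + Z(167, -121)) = √(2491/2496 + 2*167) = √(2491/2496 + 334) = √(836155/2496) = √32610045/312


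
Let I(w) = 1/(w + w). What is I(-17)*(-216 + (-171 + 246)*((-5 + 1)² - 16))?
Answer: 108/17 ≈ 6.3529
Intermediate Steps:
I(w) = 1/(2*w)
I(-17)*(-216 + (-171 + 246)*((-5 + 1)² - 16)) = ((½)/(-17))*(-216 + (-171 + 246)*((-5 + 1)² - 16)) = ((½)*(-1/17))*(-216 + 75*((-4)² - 16)) = -(-216 + 75*(16 - 16))/34 = -(-216 + 75*0)/34 = -(-216 + 0)/34 = -1/34*(-216) = 108/17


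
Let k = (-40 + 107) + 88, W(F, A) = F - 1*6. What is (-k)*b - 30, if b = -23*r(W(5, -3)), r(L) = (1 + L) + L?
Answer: -3595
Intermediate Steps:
W(F, A) = -6 + F (W(F, A) = F - 6 = -6 + F)
k = 155 (k = 67 + 88 = 155)
r(L) = 1 + 2*L
b = 23 (b = -23*(1 + 2*(-6 + 5)) = -23*(1 + 2*(-1)) = -23*(1 - 2) = -23*(-1) = 23)
(-k)*b - 30 = -1*155*23 - 30 = -155*23 - 30 = -3565 - 30 = -3595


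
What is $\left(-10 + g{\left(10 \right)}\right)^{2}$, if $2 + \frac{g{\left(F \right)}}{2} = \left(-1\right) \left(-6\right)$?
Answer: $4$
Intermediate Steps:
$g{\left(F \right)} = 8$ ($g{\left(F \right)} = -4 + 2 \left(\left(-1\right) \left(-6\right)\right) = -4 + 2 \cdot 6 = -4 + 12 = 8$)
$\left(-10 + g{\left(10 \right)}\right)^{2} = \left(-10 + 8\right)^{2} = \left(-2\right)^{2} = 4$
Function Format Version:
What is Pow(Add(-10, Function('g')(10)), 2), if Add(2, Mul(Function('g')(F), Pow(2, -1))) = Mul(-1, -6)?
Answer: 4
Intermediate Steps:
Function('g')(F) = 8 (Function('g')(F) = Add(-4, Mul(2, Mul(-1, -6))) = Add(-4, Mul(2, 6)) = Add(-4, 12) = 8)
Pow(Add(-10, Function('g')(10)), 2) = Pow(Add(-10, 8), 2) = Pow(-2, 2) = 4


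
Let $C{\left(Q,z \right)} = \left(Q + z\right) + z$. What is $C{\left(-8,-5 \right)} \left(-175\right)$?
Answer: $3150$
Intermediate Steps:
$C{\left(Q,z \right)} = Q + 2 z$
$C{\left(-8,-5 \right)} \left(-175\right) = \left(-8 + 2 \left(-5\right)\right) \left(-175\right) = \left(-8 - 10\right) \left(-175\right) = \left(-18\right) \left(-175\right) = 3150$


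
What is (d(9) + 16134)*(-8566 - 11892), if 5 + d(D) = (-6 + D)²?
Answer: -330151204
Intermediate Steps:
d(D) = -5 + (-6 + D)²
(d(9) + 16134)*(-8566 - 11892) = ((-5 + (-6 + 9)²) + 16134)*(-8566 - 11892) = ((-5 + 3²) + 16134)*(-20458) = ((-5 + 9) + 16134)*(-20458) = (4 + 16134)*(-20458) = 16138*(-20458) = -330151204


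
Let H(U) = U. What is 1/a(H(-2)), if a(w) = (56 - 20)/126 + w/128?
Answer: 448/121 ≈ 3.7025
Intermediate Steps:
a(w) = 2/7 + w/128 (a(w) = 36*(1/126) + w*(1/128) = 2/7 + w/128)
1/a(H(-2)) = 1/(2/7 + (1/128)*(-2)) = 1/(2/7 - 1/64) = 1/(121/448) = 448/121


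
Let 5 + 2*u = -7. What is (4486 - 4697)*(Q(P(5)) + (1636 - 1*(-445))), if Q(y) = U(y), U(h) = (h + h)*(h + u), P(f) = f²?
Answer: -639541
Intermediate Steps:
u = -6 (u = -5/2 + (½)*(-7) = -5/2 - 7/2 = -6)
U(h) = 2*h*(-6 + h) (U(h) = (h + h)*(h - 6) = (2*h)*(-6 + h) = 2*h*(-6 + h))
Q(y) = 2*y*(-6 + y)
(4486 - 4697)*(Q(P(5)) + (1636 - 1*(-445))) = (4486 - 4697)*(2*5²*(-6 + 5²) + (1636 - 1*(-445))) = -211*(2*25*(-6 + 25) + (1636 + 445)) = -211*(2*25*19 + 2081) = -211*(950 + 2081) = -211*3031 = -639541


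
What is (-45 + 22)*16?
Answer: -368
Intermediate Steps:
(-45 + 22)*16 = -23*16 = -368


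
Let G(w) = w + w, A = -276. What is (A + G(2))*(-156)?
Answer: 42432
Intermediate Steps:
G(w) = 2*w
(A + G(2))*(-156) = (-276 + 2*2)*(-156) = (-276 + 4)*(-156) = -272*(-156) = 42432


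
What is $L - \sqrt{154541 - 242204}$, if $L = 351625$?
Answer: $351625 - i \sqrt{87663} \approx 3.5163 \cdot 10^{5} - 296.08 i$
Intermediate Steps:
$L - \sqrt{154541 - 242204} = 351625 - \sqrt{154541 - 242204} = 351625 - \sqrt{-87663} = 351625 - i \sqrt{87663}$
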